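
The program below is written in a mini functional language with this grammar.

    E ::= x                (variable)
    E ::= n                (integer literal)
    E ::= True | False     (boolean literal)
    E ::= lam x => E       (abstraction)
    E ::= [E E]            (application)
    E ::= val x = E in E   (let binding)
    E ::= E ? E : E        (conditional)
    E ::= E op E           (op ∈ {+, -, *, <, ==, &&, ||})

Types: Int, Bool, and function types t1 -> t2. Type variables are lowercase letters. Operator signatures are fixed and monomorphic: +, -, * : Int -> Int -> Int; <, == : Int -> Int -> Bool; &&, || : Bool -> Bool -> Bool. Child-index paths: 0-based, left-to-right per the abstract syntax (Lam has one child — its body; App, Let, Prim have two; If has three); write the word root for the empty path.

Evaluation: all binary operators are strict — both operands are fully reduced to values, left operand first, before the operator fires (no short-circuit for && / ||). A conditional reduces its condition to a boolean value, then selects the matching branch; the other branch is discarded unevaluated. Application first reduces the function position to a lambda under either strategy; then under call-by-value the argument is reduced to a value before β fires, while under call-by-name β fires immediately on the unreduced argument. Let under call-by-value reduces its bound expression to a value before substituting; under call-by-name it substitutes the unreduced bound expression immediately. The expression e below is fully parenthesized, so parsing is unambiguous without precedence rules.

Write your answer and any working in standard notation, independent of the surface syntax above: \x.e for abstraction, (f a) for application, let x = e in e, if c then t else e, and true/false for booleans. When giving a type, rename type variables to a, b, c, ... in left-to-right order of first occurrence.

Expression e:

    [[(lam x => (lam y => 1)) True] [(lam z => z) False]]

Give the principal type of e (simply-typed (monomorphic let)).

Answer: Int

Trace:
\y._ : b -> Int
\x._ : a -> b -> Int
  unify a -> b -> Int ~ Bool -> c
  unify a ~ Bool
  unify b -> Int ~ c
_ _ : b -> Int
z : d
\z._ : d -> d
  unify d -> d ~ Bool -> e
  unify d ~ Bool
  unify Bool ~ e
_ _ : Bool
  unify b -> Int ~ Bool -> f
  unify b ~ Bool
  unify Int ~ f
_ _ : Int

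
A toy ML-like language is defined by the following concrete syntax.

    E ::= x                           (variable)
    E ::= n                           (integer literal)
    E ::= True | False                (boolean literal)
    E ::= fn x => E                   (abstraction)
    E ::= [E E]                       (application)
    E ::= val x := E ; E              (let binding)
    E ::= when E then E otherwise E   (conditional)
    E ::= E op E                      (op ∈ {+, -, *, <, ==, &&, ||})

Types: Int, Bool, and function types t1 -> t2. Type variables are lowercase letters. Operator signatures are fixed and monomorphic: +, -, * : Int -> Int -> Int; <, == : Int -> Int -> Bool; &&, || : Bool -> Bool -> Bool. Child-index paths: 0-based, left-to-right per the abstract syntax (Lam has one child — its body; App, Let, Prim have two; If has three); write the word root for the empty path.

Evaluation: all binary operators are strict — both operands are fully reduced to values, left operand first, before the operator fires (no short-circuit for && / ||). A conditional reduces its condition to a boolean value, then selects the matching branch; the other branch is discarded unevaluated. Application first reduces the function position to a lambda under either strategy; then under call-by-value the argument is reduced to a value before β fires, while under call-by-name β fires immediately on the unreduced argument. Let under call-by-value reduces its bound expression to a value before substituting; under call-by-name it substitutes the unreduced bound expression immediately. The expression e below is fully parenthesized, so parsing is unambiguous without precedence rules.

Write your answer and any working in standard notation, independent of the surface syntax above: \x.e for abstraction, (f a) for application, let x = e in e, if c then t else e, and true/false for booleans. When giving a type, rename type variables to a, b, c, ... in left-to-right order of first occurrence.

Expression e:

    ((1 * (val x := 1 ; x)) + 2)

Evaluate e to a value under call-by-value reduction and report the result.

Trace:
step 0: ((1 * (let x = 1 in x)) + 2)
step 1: [let@0.1] ((1 * 1) + 2)
step 2: [delta@0] (1 + 2)
step 3: [delta@root] 3

Answer: 3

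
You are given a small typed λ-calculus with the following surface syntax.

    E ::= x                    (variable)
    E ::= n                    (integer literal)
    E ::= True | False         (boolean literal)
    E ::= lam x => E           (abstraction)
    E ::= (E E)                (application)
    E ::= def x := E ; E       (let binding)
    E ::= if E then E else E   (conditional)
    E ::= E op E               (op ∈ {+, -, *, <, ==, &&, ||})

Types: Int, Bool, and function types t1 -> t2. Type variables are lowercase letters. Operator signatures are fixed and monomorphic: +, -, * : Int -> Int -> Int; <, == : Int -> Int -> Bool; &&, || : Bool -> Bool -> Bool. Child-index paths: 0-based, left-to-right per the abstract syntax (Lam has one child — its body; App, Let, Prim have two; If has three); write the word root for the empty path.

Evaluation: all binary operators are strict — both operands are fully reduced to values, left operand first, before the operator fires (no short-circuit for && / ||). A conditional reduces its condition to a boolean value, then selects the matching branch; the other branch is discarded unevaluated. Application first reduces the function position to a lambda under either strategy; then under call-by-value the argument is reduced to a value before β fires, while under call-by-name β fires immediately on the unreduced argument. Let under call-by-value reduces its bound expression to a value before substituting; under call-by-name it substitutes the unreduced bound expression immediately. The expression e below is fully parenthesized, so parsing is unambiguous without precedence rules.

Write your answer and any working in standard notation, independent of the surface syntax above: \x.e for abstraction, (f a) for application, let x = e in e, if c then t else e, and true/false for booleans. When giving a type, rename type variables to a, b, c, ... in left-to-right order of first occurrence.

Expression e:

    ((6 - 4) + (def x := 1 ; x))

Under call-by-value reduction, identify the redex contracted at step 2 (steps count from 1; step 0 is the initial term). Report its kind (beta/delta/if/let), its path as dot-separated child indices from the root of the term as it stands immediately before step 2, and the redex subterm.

Working:
step 0: ((6 - 4) + (let x = 1 in x))
step 1: [delta@0] (2 + (let x = 1 in x))
step 2: [let@1] (2 + 1)

Answer: let at 1 : (let x = 1 in x)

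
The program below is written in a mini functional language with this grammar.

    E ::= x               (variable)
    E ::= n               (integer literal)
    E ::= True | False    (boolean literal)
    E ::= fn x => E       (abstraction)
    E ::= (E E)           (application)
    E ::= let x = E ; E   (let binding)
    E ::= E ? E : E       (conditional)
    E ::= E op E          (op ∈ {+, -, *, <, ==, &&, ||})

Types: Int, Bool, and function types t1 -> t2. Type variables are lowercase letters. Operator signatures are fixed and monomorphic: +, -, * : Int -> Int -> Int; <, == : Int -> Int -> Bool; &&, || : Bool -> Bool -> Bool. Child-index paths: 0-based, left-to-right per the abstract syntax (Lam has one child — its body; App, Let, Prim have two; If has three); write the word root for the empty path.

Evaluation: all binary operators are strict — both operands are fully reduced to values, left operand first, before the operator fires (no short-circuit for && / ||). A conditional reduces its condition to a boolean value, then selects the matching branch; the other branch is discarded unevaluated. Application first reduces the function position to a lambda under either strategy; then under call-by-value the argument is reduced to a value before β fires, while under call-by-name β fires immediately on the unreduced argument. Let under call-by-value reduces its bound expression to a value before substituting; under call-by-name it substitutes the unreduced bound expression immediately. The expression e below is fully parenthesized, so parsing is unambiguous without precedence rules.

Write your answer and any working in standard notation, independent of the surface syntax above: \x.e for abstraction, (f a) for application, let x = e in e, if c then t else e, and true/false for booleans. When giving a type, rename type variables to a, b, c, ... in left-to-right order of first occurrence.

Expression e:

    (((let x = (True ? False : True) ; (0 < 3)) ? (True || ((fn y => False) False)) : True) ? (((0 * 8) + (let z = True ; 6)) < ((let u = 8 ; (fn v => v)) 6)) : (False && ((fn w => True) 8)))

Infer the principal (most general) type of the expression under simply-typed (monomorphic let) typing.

Working:
  unify Bool ~ Bool
  unify Bool ~ Bool
let x : Bool
  unify Int ~ Int
  unify Int ~ Int
  unify Bool ~ Bool
  unify Bool ~ Bool
\y._ : a -> Bool
  unify a -> Bool ~ Bool -> b
  unify a ~ Bool
  unify Bool ~ b
_ _ : Bool
  unify Bool ~ Bool
  unify Bool ~ Bool
  unify Bool ~ Bool
  unify Int ~ Int
  unify Int ~ Int
  unify Int ~ Int
let z : Bool
  unify Int ~ Int
  unify Int ~ Int
let u : Int
v : c
\v._ : c -> c
  unify c -> c ~ Int -> d
  unify c ~ Int
  unify Int ~ d
_ _ : Int
  unify Int ~ Int
  unify Bool ~ Bool
\w._ : e -> Bool
  unify e -> Bool ~ Int -> f
  unify e ~ Int
  unify Bool ~ f
_ _ : Bool
  unify Bool ~ Bool
  unify Bool ~ Bool

Answer: Bool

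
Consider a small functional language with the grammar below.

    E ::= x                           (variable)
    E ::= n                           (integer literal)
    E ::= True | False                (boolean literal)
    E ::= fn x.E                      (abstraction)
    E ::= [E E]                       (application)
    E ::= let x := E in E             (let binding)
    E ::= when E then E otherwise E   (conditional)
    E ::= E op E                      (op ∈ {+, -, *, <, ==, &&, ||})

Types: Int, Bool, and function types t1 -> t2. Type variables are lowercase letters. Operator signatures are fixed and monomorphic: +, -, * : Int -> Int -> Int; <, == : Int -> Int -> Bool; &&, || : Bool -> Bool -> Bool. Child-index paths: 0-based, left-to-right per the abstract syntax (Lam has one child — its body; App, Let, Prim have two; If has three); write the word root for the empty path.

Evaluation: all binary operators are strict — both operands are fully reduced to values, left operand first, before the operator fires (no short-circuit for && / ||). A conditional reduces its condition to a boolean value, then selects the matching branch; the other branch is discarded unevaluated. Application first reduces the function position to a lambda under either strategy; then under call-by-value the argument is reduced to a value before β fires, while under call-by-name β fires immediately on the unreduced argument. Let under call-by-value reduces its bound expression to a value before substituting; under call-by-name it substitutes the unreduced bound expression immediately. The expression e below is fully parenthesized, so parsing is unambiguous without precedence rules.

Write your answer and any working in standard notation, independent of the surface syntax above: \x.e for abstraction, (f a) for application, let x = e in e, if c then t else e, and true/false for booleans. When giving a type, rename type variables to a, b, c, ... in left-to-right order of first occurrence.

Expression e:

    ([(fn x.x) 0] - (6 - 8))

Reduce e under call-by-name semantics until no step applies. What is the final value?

Answer: 2

Trace:
step 0: (((\x.x) 0) - (6 - 8))
step 1: [beta@0] (0 - (6 - 8))
step 2: [delta@1] (0 - -2)
step 3: [delta@root] 2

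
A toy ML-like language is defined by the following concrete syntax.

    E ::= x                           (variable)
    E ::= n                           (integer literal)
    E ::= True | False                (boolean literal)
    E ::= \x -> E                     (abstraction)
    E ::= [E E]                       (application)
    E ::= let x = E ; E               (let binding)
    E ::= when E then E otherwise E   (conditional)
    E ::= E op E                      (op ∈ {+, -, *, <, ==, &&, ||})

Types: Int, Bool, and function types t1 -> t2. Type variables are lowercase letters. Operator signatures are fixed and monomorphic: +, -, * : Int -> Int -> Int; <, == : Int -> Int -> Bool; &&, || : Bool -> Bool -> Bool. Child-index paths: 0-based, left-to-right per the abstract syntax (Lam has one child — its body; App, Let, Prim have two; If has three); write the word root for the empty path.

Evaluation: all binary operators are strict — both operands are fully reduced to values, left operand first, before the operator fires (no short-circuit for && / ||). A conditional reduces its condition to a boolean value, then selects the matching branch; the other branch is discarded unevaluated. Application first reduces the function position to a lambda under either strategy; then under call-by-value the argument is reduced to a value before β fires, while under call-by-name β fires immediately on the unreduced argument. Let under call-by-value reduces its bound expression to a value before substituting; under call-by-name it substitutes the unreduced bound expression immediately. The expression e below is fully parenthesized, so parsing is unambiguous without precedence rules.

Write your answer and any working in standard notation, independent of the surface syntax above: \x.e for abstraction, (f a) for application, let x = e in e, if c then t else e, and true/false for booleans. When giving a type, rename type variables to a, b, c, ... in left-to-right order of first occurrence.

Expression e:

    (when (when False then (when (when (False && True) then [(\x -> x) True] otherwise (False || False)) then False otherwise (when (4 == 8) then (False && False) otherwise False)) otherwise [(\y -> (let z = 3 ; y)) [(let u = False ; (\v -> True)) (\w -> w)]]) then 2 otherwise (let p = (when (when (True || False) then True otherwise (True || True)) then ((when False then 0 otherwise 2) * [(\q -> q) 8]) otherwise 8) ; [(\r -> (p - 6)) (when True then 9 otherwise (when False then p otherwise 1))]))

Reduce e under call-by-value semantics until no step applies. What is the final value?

Answer: 2

Trace:
step 0: (if (if false then (if (if (false && true) then ((\x.x) true) else (false || false)) then false else (if (4 == 8) then (false && false) else false)) else ((\y.(let z = 3 in y)) ((let u = false in (\v.true)) (\w.w)))) then 2 else (let p = (if (if (true || false) then true else (true || true)) then ((if false then 0 else 2) * ((\q.q) 8)) else 8) in ((\r.(p - 6)) (if true then 9 else (if false then p else 1)))))
step 1: [if@0] (if ((\y.(let z = 3 in y)) ((let u = false in (\v.true)) (\w.w))) then 2 else (let p = (if (if (true || false) then true else (true || true)) then ((if false then 0 else 2) * ((\q.q) 8)) else 8) in ((\r.(p - 6)) (if true then 9 else (if false then p else 1)))))
step 2: [let@0.1.0] (if ((\y.(let z = 3 in y)) ((\v.true) (\w.w))) then 2 else (let p = (if (if (true || false) then true else (true || true)) then ((if false then 0 else 2) * ((\q.q) 8)) else 8) in ((\r.(p - 6)) (if true then 9 else (if false then p else 1)))))
step 3: [beta@0.1] (if ((\y.(let z = 3 in y)) true) then 2 else (let p = (if (if (true || false) then true else (true || true)) then ((if false then 0 else 2) * ((\q.q) 8)) else 8) in ((\r.(p - 6)) (if true then 9 else (if false then p else 1)))))
step 4: [beta@0] (if (let z = 3 in true) then 2 else (let p = (if (if (true || false) then true else (true || true)) then ((if false then 0 else 2) * ((\q.q) 8)) else 8) in ((\r.(p - 6)) (if true then 9 else (if false then p else 1)))))
step 5: [let@0] (if true then 2 else (let p = (if (if (true || false) then true else (true || true)) then ((if false then 0 else 2) * ((\q.q) 8)) else 8) in ((\r.(p - 6)) (if true then 9 else (if false then p else 1)))))
step 6: [if@root] 2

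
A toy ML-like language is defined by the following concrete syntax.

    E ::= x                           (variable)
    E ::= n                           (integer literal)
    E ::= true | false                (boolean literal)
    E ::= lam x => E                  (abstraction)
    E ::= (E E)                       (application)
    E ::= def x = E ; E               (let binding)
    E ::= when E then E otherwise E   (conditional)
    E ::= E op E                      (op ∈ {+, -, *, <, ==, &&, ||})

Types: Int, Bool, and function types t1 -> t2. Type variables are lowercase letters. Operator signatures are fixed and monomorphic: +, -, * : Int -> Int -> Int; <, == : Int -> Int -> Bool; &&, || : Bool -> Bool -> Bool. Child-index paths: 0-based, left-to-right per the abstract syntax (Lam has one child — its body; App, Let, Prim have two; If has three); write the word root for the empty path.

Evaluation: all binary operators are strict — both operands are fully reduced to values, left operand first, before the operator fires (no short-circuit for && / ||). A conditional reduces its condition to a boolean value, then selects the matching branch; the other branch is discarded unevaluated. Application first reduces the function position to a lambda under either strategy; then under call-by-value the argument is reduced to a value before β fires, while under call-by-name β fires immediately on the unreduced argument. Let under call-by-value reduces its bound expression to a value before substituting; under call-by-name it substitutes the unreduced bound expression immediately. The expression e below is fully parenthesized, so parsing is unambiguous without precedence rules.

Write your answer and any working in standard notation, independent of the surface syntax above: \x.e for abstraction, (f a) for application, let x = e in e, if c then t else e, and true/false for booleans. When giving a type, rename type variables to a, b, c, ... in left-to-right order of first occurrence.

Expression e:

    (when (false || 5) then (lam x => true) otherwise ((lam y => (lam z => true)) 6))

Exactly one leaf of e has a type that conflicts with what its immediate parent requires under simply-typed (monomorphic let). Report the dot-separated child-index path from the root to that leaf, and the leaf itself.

Answer: 0.1 : 5

Working:
  unify Bool ~ Bool
  unify Int ~ Bool
  FAIL: mismatch Int ~ Bool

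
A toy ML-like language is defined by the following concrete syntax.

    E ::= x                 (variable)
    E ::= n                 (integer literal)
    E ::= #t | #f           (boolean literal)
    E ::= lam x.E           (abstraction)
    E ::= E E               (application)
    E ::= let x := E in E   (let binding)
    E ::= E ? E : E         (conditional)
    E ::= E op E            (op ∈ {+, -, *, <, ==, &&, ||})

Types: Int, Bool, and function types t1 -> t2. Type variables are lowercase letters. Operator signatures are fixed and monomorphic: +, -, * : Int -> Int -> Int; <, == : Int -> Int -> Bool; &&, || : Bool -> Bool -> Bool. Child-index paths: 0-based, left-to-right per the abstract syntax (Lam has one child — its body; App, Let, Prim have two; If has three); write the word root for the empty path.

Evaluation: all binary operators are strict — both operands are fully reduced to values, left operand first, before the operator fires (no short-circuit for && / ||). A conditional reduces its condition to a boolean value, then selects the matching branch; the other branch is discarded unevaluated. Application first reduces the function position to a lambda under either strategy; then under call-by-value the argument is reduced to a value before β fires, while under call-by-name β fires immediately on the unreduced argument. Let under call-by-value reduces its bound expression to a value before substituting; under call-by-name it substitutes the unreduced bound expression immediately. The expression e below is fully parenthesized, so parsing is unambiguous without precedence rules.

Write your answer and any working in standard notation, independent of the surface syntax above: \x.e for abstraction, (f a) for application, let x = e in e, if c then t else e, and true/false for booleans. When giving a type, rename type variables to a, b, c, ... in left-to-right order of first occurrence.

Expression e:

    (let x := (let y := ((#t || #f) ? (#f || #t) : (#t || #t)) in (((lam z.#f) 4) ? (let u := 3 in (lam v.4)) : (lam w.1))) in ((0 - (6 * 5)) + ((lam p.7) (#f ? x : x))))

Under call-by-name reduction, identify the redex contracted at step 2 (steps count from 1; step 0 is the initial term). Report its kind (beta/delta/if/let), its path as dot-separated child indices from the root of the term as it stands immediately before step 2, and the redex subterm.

Trace:
step 0: (let x = (let y = (if (true || false) then (false || true) else (true || true)) in (if ((\z.false) 4) then (let u = 3 in (\v.4)) else (\w.1))) in ((0 - (6 * 5)) + ((\p.7) (if false then x else x))))
step 1: [let@root] ((0 - (6 * 5)) + ((\p.7) (if false then (let y = (if (true || false) then (false || true) else (true || true)) in (if ((\z.false) 4) then (let u = 3 in (\v.4)) else (\w.1))) else (let y = (if (true || false) then (false || true) else (true || true)) in (if ((\z.false) 4) then (let u = 3 in (\v.4)) else (\w.1))))))
step 2: [delta@0.1] ((0 - 30) + ((\p.7) (if false then (let y = (if (true || false) then (false || true) else (true || true)) in (if ((\z.false) 4) then (let u = 3 in (\v.4)) else (\w.1))) else (let y = (if (true || false) then (false || true) else (true || true)) in (if ((\z.false) 4) then (let u = 3 in (\v.4)) else (\w.1))))))

Answer: delta at 0.1 : (6 * 5)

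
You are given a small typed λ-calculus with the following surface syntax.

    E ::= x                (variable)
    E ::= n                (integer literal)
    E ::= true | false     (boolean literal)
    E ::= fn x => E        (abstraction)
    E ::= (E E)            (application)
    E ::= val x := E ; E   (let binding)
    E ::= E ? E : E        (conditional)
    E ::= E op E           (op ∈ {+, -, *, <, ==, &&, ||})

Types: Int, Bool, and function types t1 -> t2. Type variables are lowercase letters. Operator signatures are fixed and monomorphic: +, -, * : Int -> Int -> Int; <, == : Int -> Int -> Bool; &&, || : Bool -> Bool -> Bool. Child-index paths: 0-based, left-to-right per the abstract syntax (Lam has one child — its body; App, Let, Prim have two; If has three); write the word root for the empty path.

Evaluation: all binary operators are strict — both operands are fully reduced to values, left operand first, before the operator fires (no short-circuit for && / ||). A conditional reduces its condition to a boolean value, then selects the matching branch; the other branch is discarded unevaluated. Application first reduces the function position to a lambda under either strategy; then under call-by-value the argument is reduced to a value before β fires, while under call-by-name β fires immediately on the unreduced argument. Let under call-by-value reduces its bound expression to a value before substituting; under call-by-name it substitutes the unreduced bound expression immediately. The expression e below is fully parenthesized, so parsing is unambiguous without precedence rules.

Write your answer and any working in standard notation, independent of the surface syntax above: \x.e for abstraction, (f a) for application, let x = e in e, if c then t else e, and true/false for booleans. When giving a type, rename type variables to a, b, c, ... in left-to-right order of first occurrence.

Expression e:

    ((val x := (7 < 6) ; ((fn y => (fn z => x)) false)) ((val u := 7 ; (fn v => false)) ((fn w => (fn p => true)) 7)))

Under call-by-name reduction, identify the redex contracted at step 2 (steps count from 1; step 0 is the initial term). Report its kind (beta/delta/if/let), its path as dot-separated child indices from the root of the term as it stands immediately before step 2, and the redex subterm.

Working:
step 0: ((let x = (7 < 6) in ((\y.(\z.x)) false)) ((let u = 7 in (\v.false)) ((\w.(\p.true)) 7)))
step 1: [let@0] (((\y.(\z.(7 < 6))) false) ((let u = 7 in (\v.false)) ((\w.(\p.true)) 7)))
step 2: [beta@0] ((\z.(7 < 6)) ((let u = 7 in (\v.false)) ((\w.(\p.true)) 7)))

Answer: beta at 0 : ((\y.(\z.(7 < 6))) false)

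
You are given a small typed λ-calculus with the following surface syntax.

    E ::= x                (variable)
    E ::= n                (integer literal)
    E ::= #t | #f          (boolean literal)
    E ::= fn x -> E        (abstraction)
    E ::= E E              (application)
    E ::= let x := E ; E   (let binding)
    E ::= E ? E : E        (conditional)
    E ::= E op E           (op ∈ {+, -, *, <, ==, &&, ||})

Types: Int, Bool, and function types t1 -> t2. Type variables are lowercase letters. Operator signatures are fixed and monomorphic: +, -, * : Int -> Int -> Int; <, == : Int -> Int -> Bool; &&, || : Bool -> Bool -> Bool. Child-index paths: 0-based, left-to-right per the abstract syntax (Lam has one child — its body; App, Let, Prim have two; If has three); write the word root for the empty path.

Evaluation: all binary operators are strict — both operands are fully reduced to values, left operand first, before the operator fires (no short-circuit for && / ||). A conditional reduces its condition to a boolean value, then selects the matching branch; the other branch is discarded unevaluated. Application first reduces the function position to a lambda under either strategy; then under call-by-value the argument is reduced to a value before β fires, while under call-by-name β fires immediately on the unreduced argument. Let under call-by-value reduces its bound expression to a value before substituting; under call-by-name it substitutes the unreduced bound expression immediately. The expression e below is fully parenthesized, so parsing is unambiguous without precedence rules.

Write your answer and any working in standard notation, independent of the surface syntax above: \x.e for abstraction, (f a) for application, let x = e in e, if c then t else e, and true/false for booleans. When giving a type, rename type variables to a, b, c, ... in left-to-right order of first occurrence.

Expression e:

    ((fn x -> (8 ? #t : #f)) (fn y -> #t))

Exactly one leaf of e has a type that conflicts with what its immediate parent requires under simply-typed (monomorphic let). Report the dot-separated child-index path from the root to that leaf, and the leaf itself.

Derivation:
  unify Int ~ Bool
  FAIL: mismatch Int ~ Bool

Answer: 0.0.0 : 8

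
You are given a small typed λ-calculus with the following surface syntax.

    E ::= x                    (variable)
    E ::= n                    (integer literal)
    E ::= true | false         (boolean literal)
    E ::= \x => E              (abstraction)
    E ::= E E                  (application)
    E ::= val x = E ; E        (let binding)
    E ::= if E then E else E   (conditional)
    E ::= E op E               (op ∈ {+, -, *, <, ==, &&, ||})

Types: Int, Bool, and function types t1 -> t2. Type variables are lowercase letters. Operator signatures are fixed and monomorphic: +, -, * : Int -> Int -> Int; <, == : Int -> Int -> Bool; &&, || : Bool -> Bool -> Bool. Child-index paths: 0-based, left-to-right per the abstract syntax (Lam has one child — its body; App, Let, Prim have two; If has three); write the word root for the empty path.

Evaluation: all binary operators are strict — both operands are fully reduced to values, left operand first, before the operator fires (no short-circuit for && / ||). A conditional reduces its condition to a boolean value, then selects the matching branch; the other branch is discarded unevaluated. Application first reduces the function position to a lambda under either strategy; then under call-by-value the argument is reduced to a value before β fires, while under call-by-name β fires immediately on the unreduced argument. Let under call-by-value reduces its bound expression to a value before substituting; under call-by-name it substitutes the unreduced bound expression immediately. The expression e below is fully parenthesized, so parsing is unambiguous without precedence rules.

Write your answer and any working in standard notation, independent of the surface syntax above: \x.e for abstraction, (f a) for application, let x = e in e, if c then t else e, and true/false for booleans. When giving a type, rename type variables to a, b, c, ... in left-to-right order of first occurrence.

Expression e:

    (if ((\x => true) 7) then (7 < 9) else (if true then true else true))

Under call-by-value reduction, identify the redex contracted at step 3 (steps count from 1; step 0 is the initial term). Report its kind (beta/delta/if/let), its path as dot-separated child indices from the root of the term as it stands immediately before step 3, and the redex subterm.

Answer: delta at root : (7 < 9)

Trace:
step 0: (if ((\x.true) 7) then (7 < 9) else (if true then true else true))
step 1: [beta@0] (if true then (7 < 9) else (if true then true else true))
step 2: [if@root] (7 < 9)
step 3: [delta@root] true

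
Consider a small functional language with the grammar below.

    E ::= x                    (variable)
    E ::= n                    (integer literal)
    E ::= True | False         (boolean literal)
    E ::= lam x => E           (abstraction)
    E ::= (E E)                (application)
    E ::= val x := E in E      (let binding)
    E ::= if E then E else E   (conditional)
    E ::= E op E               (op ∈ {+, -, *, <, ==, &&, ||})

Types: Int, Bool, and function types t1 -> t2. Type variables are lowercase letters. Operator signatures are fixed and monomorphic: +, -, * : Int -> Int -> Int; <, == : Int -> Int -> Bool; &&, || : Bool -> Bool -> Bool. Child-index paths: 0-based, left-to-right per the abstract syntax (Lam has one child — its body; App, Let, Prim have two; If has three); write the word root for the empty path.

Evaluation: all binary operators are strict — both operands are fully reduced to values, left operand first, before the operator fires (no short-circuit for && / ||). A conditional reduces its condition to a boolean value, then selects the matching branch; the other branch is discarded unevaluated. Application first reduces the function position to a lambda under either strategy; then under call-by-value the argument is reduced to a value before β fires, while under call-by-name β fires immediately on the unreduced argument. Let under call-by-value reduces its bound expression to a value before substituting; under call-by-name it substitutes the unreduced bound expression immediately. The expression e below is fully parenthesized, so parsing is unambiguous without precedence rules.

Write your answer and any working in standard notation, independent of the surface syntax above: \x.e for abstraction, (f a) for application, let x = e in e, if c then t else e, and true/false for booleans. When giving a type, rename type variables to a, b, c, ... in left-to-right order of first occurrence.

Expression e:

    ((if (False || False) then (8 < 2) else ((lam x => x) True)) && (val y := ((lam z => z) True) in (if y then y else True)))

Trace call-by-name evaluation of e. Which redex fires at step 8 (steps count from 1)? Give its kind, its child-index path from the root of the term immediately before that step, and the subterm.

Answer: delta at root : (true && true)

Working:
step 0: ((if (false || false) then (8 < 2) else ((\x.x) true)) && (let y = ((\z.z) true) in (if y then y else true)))
step 1: [delta@0.0] ((if false then (8 < 2) else ((\x.x) true)) && (let y = ((\z.z) true) in (if y then y else true)))
step 2: [if@0] (((\x.x) true) && (let y = ((\z.z) true) in (if y then y else true)))
step 3: [beta@0] (true && (let y = ((\z.z) true) in (if y then y else true)))
step 4: [let@1] (true && (if ((\z.z) true) then ((\z.z) true) else true))
step 5: [beta@1.0] (true && (if true then ((\z.z) true) else true))
step 6: [if@1] (true && ((\z.z) true))
step 7: [beta@1] (true && true)
step 8: [delta@root] true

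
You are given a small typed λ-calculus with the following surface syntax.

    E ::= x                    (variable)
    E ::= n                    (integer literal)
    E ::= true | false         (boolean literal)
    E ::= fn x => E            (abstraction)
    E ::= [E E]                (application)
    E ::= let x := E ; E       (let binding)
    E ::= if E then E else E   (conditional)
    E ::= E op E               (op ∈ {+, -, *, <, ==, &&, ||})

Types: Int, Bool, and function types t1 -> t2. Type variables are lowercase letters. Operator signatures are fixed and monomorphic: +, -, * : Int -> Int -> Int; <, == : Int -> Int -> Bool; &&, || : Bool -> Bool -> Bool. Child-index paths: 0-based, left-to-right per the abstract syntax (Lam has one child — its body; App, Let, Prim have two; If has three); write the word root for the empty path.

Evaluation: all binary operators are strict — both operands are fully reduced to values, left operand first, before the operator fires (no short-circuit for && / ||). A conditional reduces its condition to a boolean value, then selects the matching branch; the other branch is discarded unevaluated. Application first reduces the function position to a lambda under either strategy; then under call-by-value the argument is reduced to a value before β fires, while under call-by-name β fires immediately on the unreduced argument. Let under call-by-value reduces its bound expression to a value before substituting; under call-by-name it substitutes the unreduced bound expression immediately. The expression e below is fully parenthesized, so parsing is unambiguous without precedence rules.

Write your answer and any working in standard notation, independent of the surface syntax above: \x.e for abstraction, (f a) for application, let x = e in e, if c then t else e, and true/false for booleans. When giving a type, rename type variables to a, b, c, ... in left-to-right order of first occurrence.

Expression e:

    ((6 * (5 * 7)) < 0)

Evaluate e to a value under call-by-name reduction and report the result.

Answer: false

Derivation:
step 0: ((6 * (5 * 7)) < 0)
step 1: [delta@0.1] ((6 * 35) < 0)
step 2: [delta@0] (210 < 0)
step 3: [delta@root] false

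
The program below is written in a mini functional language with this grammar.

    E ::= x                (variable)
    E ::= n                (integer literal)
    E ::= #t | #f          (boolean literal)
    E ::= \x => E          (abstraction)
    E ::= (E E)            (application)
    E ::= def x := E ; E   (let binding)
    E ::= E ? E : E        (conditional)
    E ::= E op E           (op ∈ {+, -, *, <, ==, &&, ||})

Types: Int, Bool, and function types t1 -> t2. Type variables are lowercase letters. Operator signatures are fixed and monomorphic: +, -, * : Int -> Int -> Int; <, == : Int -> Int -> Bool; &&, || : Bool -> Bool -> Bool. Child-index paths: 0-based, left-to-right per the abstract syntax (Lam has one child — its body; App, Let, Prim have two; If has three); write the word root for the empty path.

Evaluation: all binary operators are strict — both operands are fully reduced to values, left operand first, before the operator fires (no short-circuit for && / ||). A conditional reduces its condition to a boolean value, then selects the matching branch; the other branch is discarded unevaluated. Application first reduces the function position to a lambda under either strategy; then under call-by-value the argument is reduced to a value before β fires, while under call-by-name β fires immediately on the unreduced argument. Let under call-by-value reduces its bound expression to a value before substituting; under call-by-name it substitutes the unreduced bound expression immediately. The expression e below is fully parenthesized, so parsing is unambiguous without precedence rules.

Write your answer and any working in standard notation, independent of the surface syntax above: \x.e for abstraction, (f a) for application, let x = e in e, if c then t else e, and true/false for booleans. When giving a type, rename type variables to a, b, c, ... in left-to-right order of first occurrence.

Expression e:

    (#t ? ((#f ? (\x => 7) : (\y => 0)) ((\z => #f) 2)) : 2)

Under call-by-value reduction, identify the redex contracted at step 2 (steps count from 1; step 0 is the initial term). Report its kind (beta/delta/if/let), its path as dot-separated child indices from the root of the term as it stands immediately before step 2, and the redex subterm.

Answer: if at 0 : (if false then (\x.7) else (\y.0))

Working:
step 0: (if true then ((if false then (\x.7) else (\y.0)) ((\z.false) 2)) else 2)
step 1: [if@root] ((if false then (\x.7) else (\y.0)) ((\z.false) 2))
step 2: [if@0] ((\y.0) ((\z.false) 2))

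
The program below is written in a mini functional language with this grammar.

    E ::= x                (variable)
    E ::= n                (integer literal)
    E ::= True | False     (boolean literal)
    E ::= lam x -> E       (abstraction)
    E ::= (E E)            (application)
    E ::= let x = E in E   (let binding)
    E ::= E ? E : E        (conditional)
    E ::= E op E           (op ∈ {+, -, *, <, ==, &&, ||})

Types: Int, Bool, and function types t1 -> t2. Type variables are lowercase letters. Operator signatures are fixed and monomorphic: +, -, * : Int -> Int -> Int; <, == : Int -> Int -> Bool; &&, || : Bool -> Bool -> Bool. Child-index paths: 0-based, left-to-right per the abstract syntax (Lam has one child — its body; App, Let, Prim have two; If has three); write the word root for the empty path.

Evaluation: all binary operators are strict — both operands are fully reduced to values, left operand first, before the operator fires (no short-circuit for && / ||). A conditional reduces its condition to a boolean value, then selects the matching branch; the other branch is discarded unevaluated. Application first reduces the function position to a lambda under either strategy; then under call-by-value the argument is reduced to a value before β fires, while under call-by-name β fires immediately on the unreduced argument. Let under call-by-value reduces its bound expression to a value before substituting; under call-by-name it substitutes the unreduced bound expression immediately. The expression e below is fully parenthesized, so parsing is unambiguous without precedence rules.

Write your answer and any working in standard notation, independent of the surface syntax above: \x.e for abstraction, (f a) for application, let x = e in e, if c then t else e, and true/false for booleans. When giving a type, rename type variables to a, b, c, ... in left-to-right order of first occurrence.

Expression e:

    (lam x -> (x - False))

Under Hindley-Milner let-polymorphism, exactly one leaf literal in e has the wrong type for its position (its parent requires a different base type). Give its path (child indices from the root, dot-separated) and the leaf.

Answer: 0.1 : false

Trace:
x : a
  unify a ~ Int
  unify Bool ~ Int
  FAIL: mismatch Bool ~ Int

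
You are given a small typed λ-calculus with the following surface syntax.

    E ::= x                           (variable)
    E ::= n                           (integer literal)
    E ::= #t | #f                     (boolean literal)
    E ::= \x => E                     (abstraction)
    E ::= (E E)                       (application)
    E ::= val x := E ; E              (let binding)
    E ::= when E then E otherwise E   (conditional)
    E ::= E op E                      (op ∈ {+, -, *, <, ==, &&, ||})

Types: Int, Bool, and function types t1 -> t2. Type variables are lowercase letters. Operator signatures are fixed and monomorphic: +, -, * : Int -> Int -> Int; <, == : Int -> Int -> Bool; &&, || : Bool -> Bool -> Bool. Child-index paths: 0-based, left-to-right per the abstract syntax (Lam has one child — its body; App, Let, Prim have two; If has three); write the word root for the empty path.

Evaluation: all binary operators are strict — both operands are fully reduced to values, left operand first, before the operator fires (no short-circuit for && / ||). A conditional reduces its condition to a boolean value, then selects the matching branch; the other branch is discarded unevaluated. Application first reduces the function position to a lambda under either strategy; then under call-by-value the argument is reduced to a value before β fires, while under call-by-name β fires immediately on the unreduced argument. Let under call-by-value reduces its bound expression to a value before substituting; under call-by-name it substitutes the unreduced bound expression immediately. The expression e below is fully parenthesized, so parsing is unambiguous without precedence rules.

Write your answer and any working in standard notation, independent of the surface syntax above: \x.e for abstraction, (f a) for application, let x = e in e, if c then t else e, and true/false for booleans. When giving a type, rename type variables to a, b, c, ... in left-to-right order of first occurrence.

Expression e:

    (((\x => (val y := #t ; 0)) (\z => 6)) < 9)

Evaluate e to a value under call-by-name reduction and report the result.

Working:
step 0: (((\x.(let y = true in 0)) (\z.6)) < 9)
step 1: [beta@0] ((let y = true in 0) < 9)
step 2: [let@0] (0 < 9)
step 3: [delta@root] true

Answer: true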